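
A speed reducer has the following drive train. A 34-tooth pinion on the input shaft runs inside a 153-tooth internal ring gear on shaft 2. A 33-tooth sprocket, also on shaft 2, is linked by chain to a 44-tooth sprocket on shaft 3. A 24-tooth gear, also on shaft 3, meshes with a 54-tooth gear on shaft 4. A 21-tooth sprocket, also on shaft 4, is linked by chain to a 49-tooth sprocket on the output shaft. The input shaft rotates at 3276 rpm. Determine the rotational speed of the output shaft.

the input shaft → shaft 2 (internal gear, 153/34): 3276 ÷ 4.5 = 728 rpm
shaft 2 → shaft 3 (chain, 44/33): 728 ÷ 1.3333 = 546 rpm
shaft 3 → shaft 4 (gear mesh, 54/24): 546 ÷ 2.25 = 242.67 rpm
shaft 4 → the output shaft (chain, 49/21): 242.67 ÷ 2.3333 = 104 rpm

104 rpm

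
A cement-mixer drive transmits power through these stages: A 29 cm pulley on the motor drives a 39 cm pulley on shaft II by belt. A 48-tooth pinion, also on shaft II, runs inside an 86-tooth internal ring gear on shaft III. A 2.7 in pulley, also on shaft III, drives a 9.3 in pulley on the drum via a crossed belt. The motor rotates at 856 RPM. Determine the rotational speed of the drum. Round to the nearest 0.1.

103.1 RPM

Belt: ratio = 39/29 = 1.3448, so shaft II turns at 856 / 1.3448 = 636.51 RPM.
Internal gear: ratio = 86/48 = 1.7917, so shaft III turns at 636.51 / 1.7917 = 355.26 RPM.
Belt: ratio = 9.3/2.7 = 3.4444, so the drum turns at 355.26 / 3.4444 = 103.14 RPM.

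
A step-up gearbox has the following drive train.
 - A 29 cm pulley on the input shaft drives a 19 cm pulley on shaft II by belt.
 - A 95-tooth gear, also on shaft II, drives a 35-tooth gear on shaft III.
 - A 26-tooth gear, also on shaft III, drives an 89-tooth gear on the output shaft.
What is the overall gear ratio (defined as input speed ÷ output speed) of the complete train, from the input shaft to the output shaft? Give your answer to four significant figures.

Each stage contributes driven/driver: belt 19/29 = 0.65517, gear mesh 35/95 = 0.36842, gear mesh 89/26 = 3.4231.
Overall: 0.65517 × 0.36842 × 3.4231 = 0.82626.

0.8263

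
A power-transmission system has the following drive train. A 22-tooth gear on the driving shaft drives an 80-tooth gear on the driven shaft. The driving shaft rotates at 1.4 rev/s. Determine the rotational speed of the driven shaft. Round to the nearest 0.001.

the driving shaft → the driven shaft (gear mesh, 80/22): 1.4 ÷ 3.6364 = 0.385 rev/s

0.385 rev/s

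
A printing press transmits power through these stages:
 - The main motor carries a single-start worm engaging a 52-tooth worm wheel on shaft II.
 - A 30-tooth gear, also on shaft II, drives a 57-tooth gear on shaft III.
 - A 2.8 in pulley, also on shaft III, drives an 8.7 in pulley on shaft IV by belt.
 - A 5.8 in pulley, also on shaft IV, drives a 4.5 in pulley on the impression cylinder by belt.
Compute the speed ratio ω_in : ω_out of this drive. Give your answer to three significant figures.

238

Each stage contributes driven/driver: worm 52/1 = 52, gear mesh 57/30 = 1.9, belt 8.7/2.8 = 3.1071, belt 4.5/5.8 = 0.77586.
Overall: 52 × 1.9 × 3.1071 × 0.77586 = 238.18.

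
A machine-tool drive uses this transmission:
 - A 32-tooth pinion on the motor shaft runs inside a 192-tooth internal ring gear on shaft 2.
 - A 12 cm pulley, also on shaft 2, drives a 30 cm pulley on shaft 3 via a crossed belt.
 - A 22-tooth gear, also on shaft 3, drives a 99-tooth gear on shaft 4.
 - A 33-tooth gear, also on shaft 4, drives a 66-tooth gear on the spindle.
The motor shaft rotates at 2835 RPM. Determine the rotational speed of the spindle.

21 RPM

internal gear 192/32 = 6 → 2835/6 = 472.5 RPM
belt 30/12 = 2.5 → 472.5/2.5 = 189 RPM
gear mesh 99/22 = 4.5 → 189/4.5 = 42 RPM
gear mesh 66/33 = 2 → 42/2 = 21 RPM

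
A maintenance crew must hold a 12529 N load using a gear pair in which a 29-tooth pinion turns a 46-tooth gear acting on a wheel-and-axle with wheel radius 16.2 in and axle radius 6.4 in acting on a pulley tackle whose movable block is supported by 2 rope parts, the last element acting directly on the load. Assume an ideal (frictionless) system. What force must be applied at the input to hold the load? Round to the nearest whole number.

1560 N

Gear pair MA = 46/29 = 1.5862.
Wheel-and-axle MA = R/r = 16.2/6.4 = 2.5312.
Block-and-tackle MA = number of supporting rope parts = 2.
Combined ideal MA = 1.5862 × 2.5312 × 2 = 8.0302.
Effort = load / MA = 12529 / 8.0302 = 1560.2 N.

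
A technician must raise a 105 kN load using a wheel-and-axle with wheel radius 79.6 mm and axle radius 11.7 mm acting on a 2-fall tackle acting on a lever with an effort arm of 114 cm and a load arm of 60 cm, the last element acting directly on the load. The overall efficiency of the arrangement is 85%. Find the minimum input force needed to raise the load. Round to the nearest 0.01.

Wheel-and-axle MA = R/r = 79.6/11.7 = 6.8034.
Block-and-tackle MA = number of supporting rope parts = 2.
Lever MA = effort arm / load arm = 114/60 = 1.9.
Combined ideal MA = 6.8034 × 2 × 1.9 = 25.853.
Actual MA = 25.853 × 0.85 = 21.975.
Effort = load / actual MA = 105 / 21.975 = 4.7781 kN.

4.78 kN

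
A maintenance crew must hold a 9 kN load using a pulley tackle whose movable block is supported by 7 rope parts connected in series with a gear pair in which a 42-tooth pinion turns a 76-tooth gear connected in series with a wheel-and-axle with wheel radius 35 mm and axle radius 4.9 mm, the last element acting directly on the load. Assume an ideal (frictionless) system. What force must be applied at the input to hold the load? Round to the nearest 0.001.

0.099 kN

Block-and-tackle MA = number of supporting rope parts = 7.
Gear pair MA = 76/42 = 1.8095.
Wheel-and-axle MA = R/r = 35/4.9 = 7.1429.
Combined ideal MA = 7 × 1.8095 × 7.1429 = 90.476.
Effort = load / MA = 9 / 90.476 = 0.099474 kN.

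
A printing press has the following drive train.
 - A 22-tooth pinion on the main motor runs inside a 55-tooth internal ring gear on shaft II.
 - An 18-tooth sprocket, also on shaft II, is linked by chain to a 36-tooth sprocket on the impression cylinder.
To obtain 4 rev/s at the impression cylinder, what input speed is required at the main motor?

Overall ratio R = 2.5 × 2 = 5.
Required input speed = output speed × R = 4 × 5 = 20 rev/s.

20 rev/s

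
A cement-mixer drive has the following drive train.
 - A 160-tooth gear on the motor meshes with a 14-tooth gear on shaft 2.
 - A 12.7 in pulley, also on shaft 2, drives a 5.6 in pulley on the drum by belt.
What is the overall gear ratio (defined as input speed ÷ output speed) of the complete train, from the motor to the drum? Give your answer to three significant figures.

Each stage contributes driven/driver: gear mesh 14/160 = 0.0875, belt 5.6/12.7 = 0.44094.
Overall: 0.0875 × 0.44094 = 0.038583.

0.0386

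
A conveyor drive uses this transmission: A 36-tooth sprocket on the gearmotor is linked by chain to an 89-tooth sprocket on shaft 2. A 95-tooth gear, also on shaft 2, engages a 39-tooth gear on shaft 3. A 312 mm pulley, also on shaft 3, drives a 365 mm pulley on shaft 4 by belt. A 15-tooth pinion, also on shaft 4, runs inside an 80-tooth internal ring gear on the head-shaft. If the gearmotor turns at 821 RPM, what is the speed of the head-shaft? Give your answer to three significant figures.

130 RPM

Chain: ratio = 89/36 = 2.4722, so shaft 2 turns at 821 / 2.4722 = 332.09 RPM.
Gear mesh: ratio = 39/95 = 0.41053, so shaft 3 turns at 332.09 / 0.41053 = 808.94 RPM.
Belt: ratio = 365/312 = 1.1699, so shaft 4 turns at 808.94 / 1.1699 = 691.47 RPM.
Internal gear: ratio = 80/15 = 5.3333, so the head-shaft turns at 691.47 / 5.3333 = 129.65 RPM.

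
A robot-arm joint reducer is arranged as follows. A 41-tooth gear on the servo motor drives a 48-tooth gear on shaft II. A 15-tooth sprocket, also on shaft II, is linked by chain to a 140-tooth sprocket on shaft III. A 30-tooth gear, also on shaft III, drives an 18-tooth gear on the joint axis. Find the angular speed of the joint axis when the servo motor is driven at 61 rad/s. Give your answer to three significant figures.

Gear mesh: ratio = 48/41 = 1.1707, so shaft II turns at 61 / 1.1707 = 52.104 rad/s.
Chain: ratio = 140/15 = 9.3333, so shaft III turns at 52.104 / 9.3333 = 5.5826 rad/s.
Gear mesh: ratio = 18/30 = 0.6, so the joint axis turns at 5.5826 / 0.6 = 9.3043 rad/s.

9.30 rad/s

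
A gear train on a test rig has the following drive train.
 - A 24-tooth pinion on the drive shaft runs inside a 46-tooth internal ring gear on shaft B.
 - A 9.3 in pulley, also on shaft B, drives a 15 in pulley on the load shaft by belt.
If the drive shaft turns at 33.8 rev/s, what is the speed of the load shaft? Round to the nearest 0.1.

10.9 rev/s

internal gear 46/24 = 1.9167 → 33.8/1.9167 = 17.635 rev/s
belt 15/9.3 = 1.6129 → 17.635/1.6129 = 10.934 rev/s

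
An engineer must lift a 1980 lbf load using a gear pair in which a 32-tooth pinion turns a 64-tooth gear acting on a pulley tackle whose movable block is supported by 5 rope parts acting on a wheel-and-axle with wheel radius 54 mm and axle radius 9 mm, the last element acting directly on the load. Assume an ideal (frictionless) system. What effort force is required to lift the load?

33 lbf

Gear pair MA = 64/32 = 2.
Block-and-tackle MA = number of supporting rope parts = 5.
Wheel-and-axle MA = R/r = 54/9 = 6.
Combined ideal MA = 2 × 5 × 6 = 60.
Effort = load / MA = 1980 / 60 = 33 lbf.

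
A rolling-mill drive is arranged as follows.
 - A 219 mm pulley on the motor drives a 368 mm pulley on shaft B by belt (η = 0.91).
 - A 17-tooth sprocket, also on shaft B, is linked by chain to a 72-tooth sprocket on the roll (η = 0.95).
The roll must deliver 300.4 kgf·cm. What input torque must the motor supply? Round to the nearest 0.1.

48.8 kgf·cm

Overall ratio R = 1.6804 × 4.2353 = 7.1168; overall efficiency η = 0.91 × 0.95 = 0.8645.
Input torque = output torque / (R × η) = 300.4 / (7.1168 × 0.8645) = 48.826 kgf·cm.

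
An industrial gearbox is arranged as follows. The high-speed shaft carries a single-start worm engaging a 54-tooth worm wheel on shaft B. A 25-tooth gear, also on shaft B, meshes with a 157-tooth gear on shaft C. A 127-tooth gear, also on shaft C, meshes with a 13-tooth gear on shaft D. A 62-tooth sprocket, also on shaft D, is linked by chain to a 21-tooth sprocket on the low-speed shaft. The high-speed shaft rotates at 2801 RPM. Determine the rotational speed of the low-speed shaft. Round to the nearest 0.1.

238.2 RPM

worm 54/1 = 54 → 2801/54 = 51.87 RPM
gear mesh 157/25 = 6.28 → 51.87/6.28 = 8.2596 RPM
gear mesh 13/127 = 0.10236 → 8.2596/0.10236 = 80.69 RPM
chain 21/62 = 0.33871 → 80.69/0.33871 = 238.23 RPM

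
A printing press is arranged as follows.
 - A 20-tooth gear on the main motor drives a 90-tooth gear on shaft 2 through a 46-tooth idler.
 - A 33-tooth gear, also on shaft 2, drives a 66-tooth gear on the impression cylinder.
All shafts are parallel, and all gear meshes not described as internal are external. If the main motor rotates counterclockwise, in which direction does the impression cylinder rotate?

the main motor → shaft 2: driver → idler → driven is 2 external meshes, 2 reversals → CCW.
shaft 2 → the impression cylinder: external mesh, 1 reversal → CW.
3 reversals in total — an odd number — so the impression cylinder turns opposite to the main motor.

clockwise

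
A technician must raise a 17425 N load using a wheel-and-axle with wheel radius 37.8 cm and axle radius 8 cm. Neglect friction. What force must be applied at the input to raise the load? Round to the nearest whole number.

Wheel-and-axle MA = R/r = 37.8/8 = 4.725.
Effort = load / MA = 17425 / 4.725 = 3687.8 N.

3688 N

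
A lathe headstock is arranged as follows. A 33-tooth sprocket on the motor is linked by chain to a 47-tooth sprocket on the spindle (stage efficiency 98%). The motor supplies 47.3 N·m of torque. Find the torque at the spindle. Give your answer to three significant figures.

66.0 N·m

Chain: ratio = 47/33 = 1.4242; torque at the spindle = 47.3 × 1.4242 × 0.98 = 66.019 N·m.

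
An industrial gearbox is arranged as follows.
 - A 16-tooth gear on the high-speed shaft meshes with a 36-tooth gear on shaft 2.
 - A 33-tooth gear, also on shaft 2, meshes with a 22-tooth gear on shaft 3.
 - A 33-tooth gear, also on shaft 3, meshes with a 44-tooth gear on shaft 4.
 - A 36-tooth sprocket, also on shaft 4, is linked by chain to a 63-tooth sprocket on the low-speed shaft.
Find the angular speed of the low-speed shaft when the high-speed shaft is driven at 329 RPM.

gear mesh 36/16 = 2.25 → 329/2.25 = 146.22 RPM
gear mesh 22/33 = 0.66667 → 146.22/0.66667 = 219.33 RPM
gear mesh 44/33 = 1.3333 → 219.33/1.3333 = 164.5 RPM
chain 63/36 = 1.75 → 164.5/1.75 = 94 RPM

94 RPM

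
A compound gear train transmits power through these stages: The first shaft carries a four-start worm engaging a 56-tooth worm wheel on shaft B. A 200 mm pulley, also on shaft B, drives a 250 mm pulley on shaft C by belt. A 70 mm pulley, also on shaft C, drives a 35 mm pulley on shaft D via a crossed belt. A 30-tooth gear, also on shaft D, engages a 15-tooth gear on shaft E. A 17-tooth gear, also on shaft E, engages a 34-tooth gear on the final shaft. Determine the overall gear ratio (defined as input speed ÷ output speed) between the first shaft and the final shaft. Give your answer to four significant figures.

Each stage contributes driven/driver: worm 56/4 = 14, belt 250/200 = 1.25, belt 35/70 = 0.5, gear mesh 15/30 = 0.5, gear mesh 34/17 = 2.
Overall: 14 × 1.25 × 0.5 × 0.5 × 2 = 8.75.

8.750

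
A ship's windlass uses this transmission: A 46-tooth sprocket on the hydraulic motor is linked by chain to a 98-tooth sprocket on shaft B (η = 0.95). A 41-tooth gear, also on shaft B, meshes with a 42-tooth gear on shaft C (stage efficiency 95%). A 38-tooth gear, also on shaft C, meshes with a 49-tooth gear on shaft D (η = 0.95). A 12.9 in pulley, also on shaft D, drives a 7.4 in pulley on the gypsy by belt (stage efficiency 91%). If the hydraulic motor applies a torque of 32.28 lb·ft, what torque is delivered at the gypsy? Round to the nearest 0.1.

40.7 lb·ft

After the chain (98/46): 32.28 × 2.1304 × 0.95 = 65.332 lb·ft
After the gear mesh (42/41): 65.332 × 1.0244 × 0.95 = 63.579 lb·ft
After the gear mesh (49/38): 63.579 × 1.2895 × 0.95 = 77.884 lb·ft
After the belt (7.4/12.9): 77.884 × 0.57364 × 0.91 = 40.657 lb·ft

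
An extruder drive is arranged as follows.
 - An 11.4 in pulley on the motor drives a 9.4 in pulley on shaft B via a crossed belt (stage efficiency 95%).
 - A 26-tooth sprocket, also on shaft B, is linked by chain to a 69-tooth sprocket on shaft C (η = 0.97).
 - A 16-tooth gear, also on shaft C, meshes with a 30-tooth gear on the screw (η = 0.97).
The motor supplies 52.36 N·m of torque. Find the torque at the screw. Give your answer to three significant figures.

192 N·m

Belt: ratio = 9.4/11.4 = 0.82456; torque at shaft B = 52.36 × 0.82456 × 0.95 = 41.015 N·m.
Chain: ratio = 69/26 = 2.6538; torque at shaft C = 41.015 × 2.6538 × 0.97 = 105.58 N·m.
Gear mesh: ratio = 30/16 = 1.875; torque at the screw = 105.58 × 1.875 × 0.97 = 192.03 N·m.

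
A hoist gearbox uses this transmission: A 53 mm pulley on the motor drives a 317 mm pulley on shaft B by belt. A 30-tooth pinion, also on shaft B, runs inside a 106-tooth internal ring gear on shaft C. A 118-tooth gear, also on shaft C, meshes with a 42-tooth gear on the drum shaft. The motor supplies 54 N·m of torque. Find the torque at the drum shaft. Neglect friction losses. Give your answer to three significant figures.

After the belt (317/53): 54 × 5.9811 = 322.98 N·m
After the internal gear (106/30): 322.98 × 3.5333 = 1141.2 N·m
After the gear mesh (42/118): 1141.2 × 0.35593 = 406.19 N·m

406 N·m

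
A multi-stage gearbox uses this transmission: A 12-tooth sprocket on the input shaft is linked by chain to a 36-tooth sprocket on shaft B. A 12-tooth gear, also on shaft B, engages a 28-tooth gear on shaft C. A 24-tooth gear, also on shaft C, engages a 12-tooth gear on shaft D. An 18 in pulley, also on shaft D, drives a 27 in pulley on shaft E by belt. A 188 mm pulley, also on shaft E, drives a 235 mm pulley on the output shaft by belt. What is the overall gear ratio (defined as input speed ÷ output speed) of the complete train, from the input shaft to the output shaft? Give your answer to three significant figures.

6.56

Each stage contributes driven/driver: chain 36/12 = 3, gear mesh 28/12 = 2.3333, gear mesh 12/24 = 0.5, belt 27/18 = 1.5, belt 235/188 = 1.25.
Overall: 3 × 2.3333 × 0.5 × 1.5 × 1.25 = 6.5625.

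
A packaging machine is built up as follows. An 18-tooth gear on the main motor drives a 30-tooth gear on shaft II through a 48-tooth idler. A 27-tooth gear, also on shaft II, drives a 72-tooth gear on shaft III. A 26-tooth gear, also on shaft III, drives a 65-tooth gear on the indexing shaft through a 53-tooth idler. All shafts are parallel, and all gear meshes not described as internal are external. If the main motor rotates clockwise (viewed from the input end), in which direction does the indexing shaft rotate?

the main motor → shaft II: driver → idler → driven is 2 external meshes, 2 reversals → CW.
shaft II → shaft III: external mesh, 1 reversal → CCW.
shaft III → the indexing shaft: driver → idler → driven is 2 external meshes, 2 reversals → CCW.
5 reversals in total — an odd number — so the indexing shaft turns opposite to the main motor.

anticlockwise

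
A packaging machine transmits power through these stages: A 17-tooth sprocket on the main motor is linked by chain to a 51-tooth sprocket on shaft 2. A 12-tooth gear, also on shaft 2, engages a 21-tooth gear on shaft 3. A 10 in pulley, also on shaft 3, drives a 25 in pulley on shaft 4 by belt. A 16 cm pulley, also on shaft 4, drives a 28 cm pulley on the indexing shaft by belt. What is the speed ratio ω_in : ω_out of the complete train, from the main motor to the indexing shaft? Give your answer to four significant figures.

22.97

Each stage contributes driven/driver: chain 51/17 = 3, gear mesh 21/12 = 1.75, belt 25/10 = 2.5, belt 28/16 = 1.75.
Overall: 3 × 1.75 × 2.5 × 1.75 = 22.969.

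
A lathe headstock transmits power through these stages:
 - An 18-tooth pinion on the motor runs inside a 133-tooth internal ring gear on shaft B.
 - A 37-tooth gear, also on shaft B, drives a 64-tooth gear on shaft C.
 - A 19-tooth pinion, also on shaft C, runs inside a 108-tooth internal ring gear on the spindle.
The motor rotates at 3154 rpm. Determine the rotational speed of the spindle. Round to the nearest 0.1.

43.4 rpm

internal gear 133/18 = 7.3889 → 3154/7.3889 = 426.86 rpm
gear mesh 64/37 = 1.7297 → 426.86/1.7297 = 246.78 rpm
internal gear 108/19 = 5.6842 → 246.78/5.6842 = 43.414 rpm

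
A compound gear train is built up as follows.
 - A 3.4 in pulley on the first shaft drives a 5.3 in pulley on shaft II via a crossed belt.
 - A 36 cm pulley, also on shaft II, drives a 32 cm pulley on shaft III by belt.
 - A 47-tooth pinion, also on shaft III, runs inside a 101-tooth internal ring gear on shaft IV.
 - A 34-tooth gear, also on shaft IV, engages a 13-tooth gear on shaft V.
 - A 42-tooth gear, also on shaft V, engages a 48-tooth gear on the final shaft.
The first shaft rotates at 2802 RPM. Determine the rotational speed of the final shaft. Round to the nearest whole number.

the first shaft → shaft II (belt, 5.3/3.4): 2802 ÷ 1.5588 = 1797.5 RPM
shaft II → shaft III (belt, 32/36): 1797.5 ÷ 0.88889 = 2022.2 RPM
shaft III → shaft IV (internal gear, 101/47): 2022.2 ÷ 2.1489 = 941.02 RPM
shaft IV → shaft V (gear mesh, 13/34): 941.02 ÷ 0.38235 = 2461.1 RPM
shaft V → the final shaft (gear mesh, 48/42): 2461.1 ÷ 1.1429 = 2153.5 RPM

2153 RPM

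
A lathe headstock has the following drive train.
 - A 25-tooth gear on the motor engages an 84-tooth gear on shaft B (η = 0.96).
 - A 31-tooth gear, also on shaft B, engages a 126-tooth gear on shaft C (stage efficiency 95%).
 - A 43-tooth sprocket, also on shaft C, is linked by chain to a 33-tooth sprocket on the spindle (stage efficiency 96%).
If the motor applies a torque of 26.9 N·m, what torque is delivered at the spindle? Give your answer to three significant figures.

247 N·m

gear mesh 84/25 = 3.36 → τ = 26.9·3.36·0.96 = 86.769 N·m
gear mesh 126/31 = 4.0645 → τ = 86.769·4.0645·0.95 = 335.04 N·m
chain 33/43 = 0.76744 → τ = 335.04·0.76744·0.96 = 246.84 N·m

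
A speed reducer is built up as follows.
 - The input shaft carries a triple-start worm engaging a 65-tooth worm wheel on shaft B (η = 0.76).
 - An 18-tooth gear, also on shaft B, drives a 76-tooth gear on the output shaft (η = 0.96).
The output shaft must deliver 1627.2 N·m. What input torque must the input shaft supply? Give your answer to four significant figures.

Overall ratio R = 21.667 × 4.2222 = 91.481; overall efficiency η = 0.76 × 0.96 = 0.7296.
Input torque = output torque / (R × η) = 1627.2 / (91.481 × 0.7296) = 24.379 N·m.

24.38 N·m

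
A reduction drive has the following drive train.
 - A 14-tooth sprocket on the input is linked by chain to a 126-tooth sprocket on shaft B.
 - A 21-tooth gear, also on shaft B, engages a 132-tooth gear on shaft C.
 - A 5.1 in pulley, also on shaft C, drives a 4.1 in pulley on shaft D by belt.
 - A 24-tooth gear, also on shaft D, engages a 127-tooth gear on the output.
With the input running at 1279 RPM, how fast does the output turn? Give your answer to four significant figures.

5.315 RPM

the input → shaft B (chain, 126/14): 1279 ÷ 9 = 142.11 RPM
shaft B → shaft C (gear mesh, 132/21): 142.11 ÷ 6.2857 = 22.609 RPM
shaft C → shaft D (belt, 4.1/5.1): 22.609 ÷ 0.80392 = 28.123 RPM
shaft D → the output (gear mesh, 127/24): 28.123 ÷ 5.2917 = 5.3146 RPM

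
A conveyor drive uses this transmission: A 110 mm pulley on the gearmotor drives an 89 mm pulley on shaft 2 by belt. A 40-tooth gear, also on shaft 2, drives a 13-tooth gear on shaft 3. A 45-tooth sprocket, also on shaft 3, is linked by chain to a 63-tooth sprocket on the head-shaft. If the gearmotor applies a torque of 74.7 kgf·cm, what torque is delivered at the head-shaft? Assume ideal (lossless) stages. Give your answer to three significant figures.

27.5 kgf·cm

After the belt (89/110): 74.7 × 0.80909 = 60.439 kgf·cm
After the gear mesh (13/40): 60.439 × 0.325 = 19.643 kgf·cm
After the chain (63/45): 19.643 × 1.4 = 27.5 kgf·cm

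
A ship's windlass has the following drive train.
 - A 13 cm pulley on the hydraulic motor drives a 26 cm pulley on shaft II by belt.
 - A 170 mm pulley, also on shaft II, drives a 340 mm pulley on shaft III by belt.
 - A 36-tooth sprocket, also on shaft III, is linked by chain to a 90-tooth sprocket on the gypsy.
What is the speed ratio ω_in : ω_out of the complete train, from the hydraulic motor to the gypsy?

10

Each stage contributes driven/driver: belt 26/13 = 2, belt 340/170 = 2, chain 90/36 = 2.5.
Overall: 2 × 2 × 2.5 = 10.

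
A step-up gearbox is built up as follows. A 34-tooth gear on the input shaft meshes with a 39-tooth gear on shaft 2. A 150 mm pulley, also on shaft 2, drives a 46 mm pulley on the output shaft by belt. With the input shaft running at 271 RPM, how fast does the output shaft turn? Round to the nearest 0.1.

gear mesh 39/34 = 1.1471 → 271/1.1471 = 236.26 RPM
belt 46/150 = 0.30667 → 236.26/0.30667 = 770.4 RPM

770.4 RPM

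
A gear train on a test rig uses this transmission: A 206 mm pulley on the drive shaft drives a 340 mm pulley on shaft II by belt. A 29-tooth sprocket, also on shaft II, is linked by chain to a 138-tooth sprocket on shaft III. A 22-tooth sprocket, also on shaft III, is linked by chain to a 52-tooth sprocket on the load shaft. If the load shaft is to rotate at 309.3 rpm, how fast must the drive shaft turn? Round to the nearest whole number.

Overall ratio R = 1.6505 × 4.7586 × 2.3636 = 18.564.
Required input speed = output speed × R = 309.3 × 18.564 = 5741.9 rpm.

5742 rpm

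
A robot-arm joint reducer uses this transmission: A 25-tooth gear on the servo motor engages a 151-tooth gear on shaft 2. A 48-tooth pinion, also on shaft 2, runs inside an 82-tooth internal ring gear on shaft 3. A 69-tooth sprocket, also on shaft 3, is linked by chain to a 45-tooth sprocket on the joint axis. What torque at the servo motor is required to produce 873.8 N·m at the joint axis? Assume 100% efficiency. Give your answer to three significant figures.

Overall ratio R = 6.04 × 1.7083 × 0.65217 = 6.7293.
Input torque = output torque / R = 873.8 / 6.7293 = 129.85 N·m.

130 N·m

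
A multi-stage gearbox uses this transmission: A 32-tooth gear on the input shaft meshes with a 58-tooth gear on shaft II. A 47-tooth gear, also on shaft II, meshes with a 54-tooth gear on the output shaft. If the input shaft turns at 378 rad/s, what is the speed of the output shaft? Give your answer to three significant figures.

182 rad/s

gear mesh 58/32 = 1.8125 → 378/1.8125 = 208.55 rad/s
gear mesh 54/47 = 1.1489 → 208.55/1.1489 = 181.52 rad/s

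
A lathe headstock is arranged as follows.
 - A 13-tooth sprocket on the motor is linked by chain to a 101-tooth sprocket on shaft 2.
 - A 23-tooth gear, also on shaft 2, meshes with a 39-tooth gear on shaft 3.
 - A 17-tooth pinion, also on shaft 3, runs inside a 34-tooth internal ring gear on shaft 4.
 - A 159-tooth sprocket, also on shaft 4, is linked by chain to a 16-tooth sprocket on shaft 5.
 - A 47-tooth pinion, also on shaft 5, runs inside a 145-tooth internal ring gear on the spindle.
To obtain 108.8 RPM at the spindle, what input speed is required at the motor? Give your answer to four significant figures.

Overall ratio R = 7.7692 × 1.6957 × 2 × 0.10063 × 3.0851 = 8.1797.
Required input speed = output speed × R = 108.8 × 8.1797 = 889.95 RPM.

890.0 RPM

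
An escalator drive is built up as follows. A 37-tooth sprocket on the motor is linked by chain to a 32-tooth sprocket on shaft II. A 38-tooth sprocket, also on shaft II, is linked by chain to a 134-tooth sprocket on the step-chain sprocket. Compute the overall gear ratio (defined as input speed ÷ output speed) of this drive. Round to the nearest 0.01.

3.05

Each stage contributes driven/driver: chain 32/37 = 0.86486, chain 134/38 = 3.5263.
Overall: 0.86486 × 3.5263 = 3.0498.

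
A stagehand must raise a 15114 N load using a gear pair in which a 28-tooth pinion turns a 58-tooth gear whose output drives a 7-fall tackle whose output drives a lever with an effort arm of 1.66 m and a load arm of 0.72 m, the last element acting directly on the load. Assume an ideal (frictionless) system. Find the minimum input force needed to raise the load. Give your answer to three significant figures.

452 N

Gear pair MA = 58/28 = 2.0714.
Block-and-tackle MA = number of supporting rope parts = 7.
Lever MA = effort arm / load arm = 1.66/0.72 = 2.3056.
Combined ideal MA = 2.0714 × 7 × 2.3056 = 33.431.
Effort = load / MA = 15114 / 33.431 = 452.1 N.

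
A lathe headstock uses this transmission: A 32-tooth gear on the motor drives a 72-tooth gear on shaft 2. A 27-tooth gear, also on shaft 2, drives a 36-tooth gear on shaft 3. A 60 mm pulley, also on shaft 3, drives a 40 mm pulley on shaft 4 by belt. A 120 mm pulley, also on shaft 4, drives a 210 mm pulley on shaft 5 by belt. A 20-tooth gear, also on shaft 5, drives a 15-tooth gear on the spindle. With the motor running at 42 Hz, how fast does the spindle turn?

Gear mesh: ratio = 72/32 = 2.25, so shaft 2 turns at 42 / 2.25 = 18.667 Hz.
Gear mesh: ratio = 36/27 = 1.3333, so shaft 3 turns at 18.667 / 1.3333 = 14 Hz.
Belt: ratio = 40/60 = 0.66667, so shaft 4 turns at 14 / 0.66667 = 21 Hz.
Belt: ratio = 210/120 = 1.75, so shaft 5 turns at 21 / 1.75 = 12 Hz.
Gear mesh: ratio = 15/20 = 0.75, so the spindle turns at 12 / 0.75 = 16 Hz.

16 Hz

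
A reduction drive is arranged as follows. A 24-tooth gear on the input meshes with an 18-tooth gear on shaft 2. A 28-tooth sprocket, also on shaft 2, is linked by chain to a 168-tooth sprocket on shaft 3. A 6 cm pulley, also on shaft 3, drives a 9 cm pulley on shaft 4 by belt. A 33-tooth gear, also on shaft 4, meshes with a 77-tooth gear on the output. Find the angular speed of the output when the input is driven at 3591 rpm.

228 rpm

Gear mesh: ratio = 18/24 = 0.75, so shaft 2 turns at 3591 / 0.75 = 4788 rpm.
Chain: ratio = 168/28 = 6, so shaft 3 turns at 4788 / 6 = 798 rpm.
Belt: ratio = 9/6 = 1.5, so shaft 4 turns at 798 / 1.5 = 532 rpm.
Gear mesh: ratio = 77/33 = 2.3333, so the output turns at 532 / 2.3333 = 228 rpm.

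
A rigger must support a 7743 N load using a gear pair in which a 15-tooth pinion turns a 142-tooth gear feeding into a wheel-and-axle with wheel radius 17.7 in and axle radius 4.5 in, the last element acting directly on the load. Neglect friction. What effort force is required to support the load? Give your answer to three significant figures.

208 N

Gear pair MA = 142/15 = 9.4667.
Wheel-and-axle MA = R/r = 17.7/4.5 = 3.9333.
Combined ideal MA = 9.4667 × 3.9333 = 37.236.
Effort = load / MA = 7743 / 37.236 = 207.95 N.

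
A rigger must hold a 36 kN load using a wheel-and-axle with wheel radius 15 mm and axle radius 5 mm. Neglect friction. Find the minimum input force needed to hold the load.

12 kN

Wheel-and-axle MA = R/r = 15/5 = 3.
Effort = load / MA = 36 / 3 = 12 kN.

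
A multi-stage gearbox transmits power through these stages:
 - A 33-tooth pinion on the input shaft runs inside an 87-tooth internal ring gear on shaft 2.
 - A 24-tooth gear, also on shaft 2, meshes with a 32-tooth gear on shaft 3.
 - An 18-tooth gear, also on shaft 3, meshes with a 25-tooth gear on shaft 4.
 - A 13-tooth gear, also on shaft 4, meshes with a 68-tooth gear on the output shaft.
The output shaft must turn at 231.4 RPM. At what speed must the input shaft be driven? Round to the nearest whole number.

5909 RPM

Overall ratio R = 2.6364 × 1.3333 × 1.3889 × 5.2308 = 25.537.
Required input speed = output speed × R = 231.4 × 25.537 = 5909.4 RPM.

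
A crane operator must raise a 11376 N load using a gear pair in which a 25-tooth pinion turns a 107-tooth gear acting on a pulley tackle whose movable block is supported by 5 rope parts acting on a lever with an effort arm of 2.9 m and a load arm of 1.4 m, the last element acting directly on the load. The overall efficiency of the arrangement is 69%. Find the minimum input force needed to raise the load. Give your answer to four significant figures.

371.9 N

Gear pair MA = 107/25 = 4.28.
Block-and-tackle MA = number of supporting rope parts = 5.
Lever MA = effort arm / load arm = 2.9/1.4 = 2.0714.
Combined ideal MA = 4.28 × 5 × 2.0714 = 44.329.
Actual MA = 44.329 × 0.69 = 30.587.
Effort = load / actual MA = 11376 / 30.587 = 371.93 N.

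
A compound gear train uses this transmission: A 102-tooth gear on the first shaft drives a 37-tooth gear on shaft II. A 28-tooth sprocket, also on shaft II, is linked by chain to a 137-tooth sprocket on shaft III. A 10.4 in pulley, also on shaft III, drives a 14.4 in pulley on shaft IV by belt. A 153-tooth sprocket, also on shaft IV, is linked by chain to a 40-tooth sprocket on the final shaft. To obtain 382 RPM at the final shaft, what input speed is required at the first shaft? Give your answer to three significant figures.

245 RPM

Overall ratio R = 0.36275 × 4.8929 × 1.3846 × 0.26144 = 0.64248.
Required input speed = output speed × R = 382 × 0.64248 = 245.43 RPM.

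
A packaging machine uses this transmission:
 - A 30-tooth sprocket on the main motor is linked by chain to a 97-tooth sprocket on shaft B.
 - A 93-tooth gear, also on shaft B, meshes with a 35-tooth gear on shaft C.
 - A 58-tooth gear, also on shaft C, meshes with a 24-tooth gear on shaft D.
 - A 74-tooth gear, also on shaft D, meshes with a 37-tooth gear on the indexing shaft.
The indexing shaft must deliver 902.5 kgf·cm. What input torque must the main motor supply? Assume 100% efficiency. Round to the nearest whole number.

3585 kgf·cm

Overall ratio R = 3.2333 × 0.37634 × 0.41379 × 0.5 = 0.25176.
Input torque = output torque / R = 902.5 / 0.25176 = 3584.7 kgf·cm.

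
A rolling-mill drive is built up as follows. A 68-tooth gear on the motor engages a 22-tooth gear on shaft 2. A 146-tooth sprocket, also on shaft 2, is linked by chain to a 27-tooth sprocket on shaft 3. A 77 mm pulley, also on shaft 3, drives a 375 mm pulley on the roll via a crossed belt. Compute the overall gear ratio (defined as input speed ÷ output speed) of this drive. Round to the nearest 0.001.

Each stage contributes driven/driver: gear mesh 22/68 = 0.32353, chain 27/146 = 0.18493, belt 375/77 = 4.8701.
Overall: 0.32353 × 0.18493 × 4.8701 = 0.29138.

0.291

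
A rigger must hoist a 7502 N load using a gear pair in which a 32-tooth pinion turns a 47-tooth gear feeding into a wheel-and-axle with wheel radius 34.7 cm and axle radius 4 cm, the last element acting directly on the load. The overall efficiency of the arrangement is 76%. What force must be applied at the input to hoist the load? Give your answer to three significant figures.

775 N

Gear pair MA = 47/32 = 1.4688.
Wheel-and-axle MA = R/r = 34.7/4 = 8.675.
Combined ideal MA = 1.4688 × 8.675 = 12.741.
Actual MA = 12.741 × 0.76 = 9.6835.
Effort = load / actual MA = 7502 / 9.6835 = 774.72 N.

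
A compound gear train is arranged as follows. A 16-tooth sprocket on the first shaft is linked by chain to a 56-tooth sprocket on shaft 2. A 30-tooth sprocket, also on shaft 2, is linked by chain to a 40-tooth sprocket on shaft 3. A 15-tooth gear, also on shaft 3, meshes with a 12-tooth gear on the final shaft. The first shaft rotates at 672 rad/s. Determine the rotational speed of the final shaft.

180 rad/s

the first shaft → shaft 2 (chain, 56/16): 672 ÷ 3.5 = 192 rad/s
shaft 2 → shaft 3 (chain, 40/30): 192 ÷ 1.3333 = 144 rad/s
shaft 3 → the final shaft (gear mesh, 12/15): 144 ÷ 0.8 = 180 rad/s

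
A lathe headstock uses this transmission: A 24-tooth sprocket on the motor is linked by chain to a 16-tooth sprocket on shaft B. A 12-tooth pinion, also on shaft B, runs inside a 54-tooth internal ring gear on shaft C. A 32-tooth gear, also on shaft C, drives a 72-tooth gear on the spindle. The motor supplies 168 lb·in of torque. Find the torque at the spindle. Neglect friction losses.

chain 16/24 = 0.66667 → τ = 168·0.66667 = 112 lb·in
internal gear 54/12 = 4.5 → τ = 112·4.5 = 504 lb·in
gear mesh 72/32 = 2.25 → τ = 504·2.25 = 1134 lb·in

1134 lb·in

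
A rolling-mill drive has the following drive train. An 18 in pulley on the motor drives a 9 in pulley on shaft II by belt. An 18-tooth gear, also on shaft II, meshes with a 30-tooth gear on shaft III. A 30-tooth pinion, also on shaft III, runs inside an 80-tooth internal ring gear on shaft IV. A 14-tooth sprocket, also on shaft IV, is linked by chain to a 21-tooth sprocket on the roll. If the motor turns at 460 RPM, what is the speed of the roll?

belt 9/18 = 0.5 → 460/0.5 = 920 RPM
gear mesh 30/18 = 1.6667 → 920/1.6667 = 552 RPM
internal gear 80/30 = 2.6667 → 552/2.6667 = 207 RPM
chain 21/14 = 1.5 → 207/1.5 = 138 RPM

138 RPM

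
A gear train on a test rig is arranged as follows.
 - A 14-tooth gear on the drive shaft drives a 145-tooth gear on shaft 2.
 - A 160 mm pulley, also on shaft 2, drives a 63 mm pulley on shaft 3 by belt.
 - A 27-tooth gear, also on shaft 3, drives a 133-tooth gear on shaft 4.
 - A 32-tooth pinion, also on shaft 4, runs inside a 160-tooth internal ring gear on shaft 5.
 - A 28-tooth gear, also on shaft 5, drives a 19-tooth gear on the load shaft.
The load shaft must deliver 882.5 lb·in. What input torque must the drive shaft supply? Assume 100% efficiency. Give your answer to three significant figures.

Overall ratio R = 10.357 × 0.39375 × 4.9259 × 5 × 0.67857 = 68.158.
Input torque = output torque / R = 882.5 / 68.158 = 12.948 lb·in.

12.9 lb·in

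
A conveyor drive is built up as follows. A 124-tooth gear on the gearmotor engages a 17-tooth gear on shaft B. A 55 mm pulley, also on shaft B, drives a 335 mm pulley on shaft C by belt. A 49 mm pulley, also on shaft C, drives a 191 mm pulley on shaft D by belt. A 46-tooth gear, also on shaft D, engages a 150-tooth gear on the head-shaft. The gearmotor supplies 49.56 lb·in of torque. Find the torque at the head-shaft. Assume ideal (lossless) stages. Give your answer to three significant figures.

526 lb·in

Gear mesh: ratio = 17/124 = 0.1371; torque at shaft B = 49.56 × 0.1371 = 6.7945 lb·in.
Belt: ratio = 335/55 = 6.0909; torque at shaft C = 6.7945 × 6.0909 = 41.385 lb·in.
Belt: ratio = 191/49 = 3.898; torque at shaft D = 41.385 × 3.898 = 161.32 lb·in.
Gear mesh: ratio = 150/46 = 3.2609; torque at the head-shaft = 161.32 × 3.2609 = 526.03 lb·in.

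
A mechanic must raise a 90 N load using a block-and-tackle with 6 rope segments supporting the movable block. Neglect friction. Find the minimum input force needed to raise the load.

Block-and-tackle MA = number of supporting rope parts = 6.
Effort = load / MA = 90 / 6 = 15 N.

15 N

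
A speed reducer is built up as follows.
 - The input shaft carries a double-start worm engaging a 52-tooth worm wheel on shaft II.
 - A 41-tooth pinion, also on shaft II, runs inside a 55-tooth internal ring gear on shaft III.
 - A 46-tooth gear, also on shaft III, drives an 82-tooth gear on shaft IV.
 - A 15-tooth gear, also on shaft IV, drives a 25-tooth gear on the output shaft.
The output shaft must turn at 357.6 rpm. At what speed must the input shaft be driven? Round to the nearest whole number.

Overall ratio R = 26 × 1.3415 × 1.7826 × 1.6667 = 103.62.
Required input speed = output speed × R = 357.6 × 103.62 = 37056 rpm.

37056 rpm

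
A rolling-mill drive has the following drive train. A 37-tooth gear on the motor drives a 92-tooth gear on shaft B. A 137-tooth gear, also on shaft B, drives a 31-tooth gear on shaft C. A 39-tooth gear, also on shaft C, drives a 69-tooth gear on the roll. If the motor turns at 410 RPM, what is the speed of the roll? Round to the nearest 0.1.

the motor → shaft B (gear mesh, 92/37): 410 ÷ 2.4865 = 164.89 RPM
shaft B → shaft C (gear mesh, 31/137): 164.89 ÷ 0.22628 = 728.71 RPM
shaft C → the roll (gear mesh, 69/39): 728.71 ÷ 1.7692 = 411.88 RPM

411.9 RPM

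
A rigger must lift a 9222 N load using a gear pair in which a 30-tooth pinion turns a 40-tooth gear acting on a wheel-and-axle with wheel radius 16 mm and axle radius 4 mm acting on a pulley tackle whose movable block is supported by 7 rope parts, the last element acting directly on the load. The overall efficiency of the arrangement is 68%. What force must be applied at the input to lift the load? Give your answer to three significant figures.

363 N

Gear pair MA = 40/30 = 1.3333.
Wheel-and-axle MA = R/r = 16/4 = 4.
Block-and-tackle MA = number of supporting rope parts = 7.
Combined ideal MA = 1.3333 × 4 × 7 = 37.333.
Actual MA = 37.333 × 0.68 = 25.387.
Effort = load / actual MA = 9222 / 25.387 = 363.26 N.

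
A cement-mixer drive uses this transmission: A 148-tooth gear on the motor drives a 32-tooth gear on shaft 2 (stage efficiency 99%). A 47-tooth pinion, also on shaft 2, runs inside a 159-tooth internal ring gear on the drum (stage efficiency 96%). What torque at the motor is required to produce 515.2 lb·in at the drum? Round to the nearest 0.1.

Overall ratio R = 0.21622 × 3.383 = 0.73145; overall efficiency η = 0.99 × 0.96 = 0.9504.
Input torque = output torque / (R × η) = 515.2 / (0.73145 × 0.9504) = 741.11 lb·in.

741.1 lb·in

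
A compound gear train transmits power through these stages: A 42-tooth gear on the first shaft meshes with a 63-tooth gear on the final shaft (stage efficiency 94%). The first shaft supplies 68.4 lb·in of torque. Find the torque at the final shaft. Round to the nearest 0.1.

96.4 lb·in

gear mesh 63/42 = 1.5 → τ = 68.4·1.5·0.94 = 96.444 lb·in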